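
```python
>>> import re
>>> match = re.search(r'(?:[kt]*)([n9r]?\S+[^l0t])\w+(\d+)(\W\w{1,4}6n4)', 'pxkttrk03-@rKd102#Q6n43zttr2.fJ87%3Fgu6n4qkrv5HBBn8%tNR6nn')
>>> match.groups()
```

('pxkttrk03-@rKd102#Q6n43zttr2.fJ', '7', '%3Fgu6n4')

The match spans [0:41] → 'pxkttrk03-@rKd102#Q6n43zttr2.fJ87%3Fgu6n4'.
Captured: group 1 = 'pxkttrk03-@rKd102#Q6n43zttr2.fJ', group 2 = '7', group 3 = '%3Fgu6n4'.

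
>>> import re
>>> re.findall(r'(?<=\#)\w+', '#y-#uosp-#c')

['y', 'uosp', 'c']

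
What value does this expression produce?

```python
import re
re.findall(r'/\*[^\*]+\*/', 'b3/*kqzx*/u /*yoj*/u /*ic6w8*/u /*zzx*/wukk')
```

['/*kqzx*/', '/*yoj*/', '/*ic6w8*/', '/*zzx*/']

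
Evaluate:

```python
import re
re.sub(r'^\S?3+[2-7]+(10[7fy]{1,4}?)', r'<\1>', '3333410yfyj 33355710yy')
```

'<10y>fyj 33355710yy'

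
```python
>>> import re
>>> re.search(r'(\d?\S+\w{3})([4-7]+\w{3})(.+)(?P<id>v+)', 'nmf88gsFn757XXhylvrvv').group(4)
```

The pattern matches optionally a digit, then one or more of a non-whitespace character, then exactly 3 of a word character (captured); then one or more of a character in [4-7], then exactly 3 of a word character (captured); then one or more of any character (captured); then one or more of a literal 'v' (captured as 'id').
`re.search` tries every starting position until one works.
The match spans [0:21] → 'nmf88gsFn757XXhylvrvv'.
Captured: group 1 = 'nmf88gsFn75', group 2 = '7XXh', group 3 = 'ylvrv', group 4 = 'v'.

'v'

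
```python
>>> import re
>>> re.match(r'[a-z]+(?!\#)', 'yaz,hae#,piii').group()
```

'yaz'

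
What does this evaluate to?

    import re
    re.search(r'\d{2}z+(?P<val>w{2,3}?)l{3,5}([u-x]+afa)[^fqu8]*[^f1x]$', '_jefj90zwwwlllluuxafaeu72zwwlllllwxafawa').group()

'72zwwlllllwxafawa'

Pattern: exactly 2 of a digit, then one or more of the literal 'z'; then 2 to 3 of a literal 'w' (lazy) (captured as 'val'); then 3 to 5 of a literal 'l'; then one or more of a character in [u-x], then the literal 'afa' (captured); then zero or more of any character except [fqu8], then any character except [f1x]; then anchored at the end.
`search` walks the string left to right and returns the first match it finds.
The match spans [23:40] → '72zwwlllllwxafawa'.
Captured: group 1 = 'ww', group 2 = 'wxafa'.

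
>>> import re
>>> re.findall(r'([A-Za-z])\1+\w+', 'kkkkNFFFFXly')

`\1` is not a pattern — it's the concrete string captured by group 1, re-applied verbatim.
One capturing group, so `findall` returns just the captured substring from the one match — 1 in all.

['k']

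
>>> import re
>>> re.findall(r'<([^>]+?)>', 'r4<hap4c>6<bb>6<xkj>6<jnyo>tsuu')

Matches: at [2:9] match '<hap4c>', group 1 = 'hap4c'; at [10:14] match '<bb>', group 1 = 'bb'; at [15:20] match '<xkj>', group 1 = 'xkj'; at [21:27] match '<jnyo>', group 1 = 'jnyo'.
One capturing group, so `findall` returns just the captured substring from each match — 4 in all.

['hap4c', 'bb', 'xkj', 'jnyo']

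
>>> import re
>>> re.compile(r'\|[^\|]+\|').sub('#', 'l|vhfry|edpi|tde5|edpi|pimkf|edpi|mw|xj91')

Matches: at [1:8] → '|vhfry|'; at [12:18] → '|tde5|'; at [22:29] → '|pimkf|'; at [33:37] → '|mw|'.
Every occurrence is swapped for '#'.

'l#edpi#edpi#edpi#xj91'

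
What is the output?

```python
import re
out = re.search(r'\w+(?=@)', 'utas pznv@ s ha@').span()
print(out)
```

The `(?=…)`/`(?<=…)` assertion just peeks at neighbouring text; it doesn't advance the match position.
`re.search` scans for the first position where the pattern succeeds.
The match spans [5:9] → 'pznv'.

(5, 9)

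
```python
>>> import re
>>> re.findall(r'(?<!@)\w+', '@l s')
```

['s']

A negative assertion filters positions out without eating any characters.
With no groups in the pattern, `findall` gives back each whole match — 1 here.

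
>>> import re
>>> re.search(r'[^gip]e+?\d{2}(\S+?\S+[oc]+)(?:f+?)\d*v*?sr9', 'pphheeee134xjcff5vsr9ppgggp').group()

'heeee134xjcff5vsr9'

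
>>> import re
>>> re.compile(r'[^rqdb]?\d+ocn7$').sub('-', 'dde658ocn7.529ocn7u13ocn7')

Pattern: optionally any character except [rqdb], then one or more of a digit; then the literal 'ocn', then the literal '7'; then anchored at the end.
Matches: at [18:25] → 'u13ocn7'.
Each match is replaced by '-'.

'dde658ocn7.529ocn7-'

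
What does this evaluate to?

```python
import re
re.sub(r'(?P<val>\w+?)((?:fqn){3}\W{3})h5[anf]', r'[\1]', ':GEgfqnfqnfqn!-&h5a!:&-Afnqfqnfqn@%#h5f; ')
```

':[GEg]!:&-Afnqfqnfqn@%#h5f; '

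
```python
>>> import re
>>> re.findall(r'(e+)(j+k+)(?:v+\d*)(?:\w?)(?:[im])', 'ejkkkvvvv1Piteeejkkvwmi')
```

The pattern matches one or more of a literal 'e' (captured); then one or more of the literal 'j', then one or more of the literal 'k' (captured); then one or more of the literal 'v', then zero or more of a digit (non-capturing group); then optionally a word character (non-capturing group); then one of [im] (non-capturing group).
Matches: at [0:12] match 'ejkkkvvvv1Pi', groups = ('e', 'jkkk'); at [13:22] match 'eeejkkvwm', groups = ('eee', 'jkk').
With 2 capturing groups, `findall` returns a 2-tuple per match.

[('e', 'jkkk'), ('eee', 'jkk')]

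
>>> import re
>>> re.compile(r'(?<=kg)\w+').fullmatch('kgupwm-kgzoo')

Because the assertion is zero-width, the text it checks is not consumed and won't appear in the result.
`re.fullmatch` requires the pattern to consume the entire string.
Here the string isn't matched end-to-end, so the call returns None.

None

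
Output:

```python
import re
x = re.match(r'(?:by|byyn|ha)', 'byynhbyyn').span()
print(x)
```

(0, 2)

Alternation isn't longest-match — the leftmost alternative that fits at this position is chosen.
`re.match` only tries the pattern at the start of the string.
The match spans [0:2] → 'by'.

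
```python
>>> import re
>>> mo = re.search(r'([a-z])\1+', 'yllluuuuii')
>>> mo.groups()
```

('l',)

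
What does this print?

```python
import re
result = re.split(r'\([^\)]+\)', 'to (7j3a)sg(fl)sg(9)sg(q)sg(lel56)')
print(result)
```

['to ', 'sg', 'sg', 'sg', 'sg', '']

Splitting on the pattern gives 6 pieces.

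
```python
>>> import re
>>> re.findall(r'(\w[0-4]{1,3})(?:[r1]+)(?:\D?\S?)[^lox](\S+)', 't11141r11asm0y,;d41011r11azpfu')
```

[('t11', 'r11asm0y,;d41011r11azpfu')]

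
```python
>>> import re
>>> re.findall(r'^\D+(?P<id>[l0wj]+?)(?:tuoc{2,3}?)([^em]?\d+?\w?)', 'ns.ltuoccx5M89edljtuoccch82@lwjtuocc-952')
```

[('l', 'x5M')]

The pattern matches anchored at the start of the string; then one or more of a non-digit; then one or more of one of [l0wj] (lazy) (captured as 'id'); then the literal 'tuo', then 2 to 3 of the literal 'c' (lazy) (non-capturing group); then optionally any character except [em], then one or more of a digit (lazy), then optionally a word character (captured).
Matches: at [0:12] match 'ns.ltuoccx5M', groups = ('l', 'x5M').
`findall` packs the 2 group values into a tuple for every match.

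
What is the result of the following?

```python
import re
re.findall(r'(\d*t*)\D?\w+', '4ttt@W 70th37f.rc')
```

This matches zero or more of a digit, then zero or more of the literal 't' (captured); then optionally a non-digit, then one or more of a word character.
Walking the string: at [0:6] match '4ttt@W', group 1 = '4ttt'; at [6:14] match ' 70th37f', group 1 = ''; at [14:17] match '.rc', group 1 = ''.
`findall` collects group 1 from each match (3 total).

['4ttt', '', '']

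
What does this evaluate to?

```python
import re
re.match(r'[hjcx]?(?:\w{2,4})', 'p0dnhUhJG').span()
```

With `match`, the pattern is implicitly anchored at the beginning.
The match spans [0:4] → 'p0dn'.

(0, 4)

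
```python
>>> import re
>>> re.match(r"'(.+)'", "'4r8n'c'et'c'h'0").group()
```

`re.match` only tries the pattern at the start of the string.
The match spans [0:15] → "'4r8n'c'et'c'h'".
Captured: group 1 = "4r8n'c'et'c'h".

"'4r8n'c'et'c'h'"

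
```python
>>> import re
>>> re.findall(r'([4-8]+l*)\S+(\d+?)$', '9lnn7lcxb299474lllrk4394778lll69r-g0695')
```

[('7l', '5')]

Pattern: one or more of a character in [4-8], then zero or more of a literal 'l' (captured); then one or more of a non-whitespace character; then one or more of a digit (lazy) (captured); then anchored at the end.
Scanning left to right: at [4:39] match '7lcxb299474lllrk4394778lll69r-g0695', groups = ('7l', '5').
With 2 capturing groups, `findall` returns a 2-tuple per match.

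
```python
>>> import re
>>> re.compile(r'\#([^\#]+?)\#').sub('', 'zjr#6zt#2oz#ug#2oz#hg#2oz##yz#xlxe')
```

Every occurrence is swapped for ''.

'zjr2oz2oz2oz#xlxe'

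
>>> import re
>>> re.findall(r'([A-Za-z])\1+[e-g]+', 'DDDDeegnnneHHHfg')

['D', 'n', 'H']

`\1` has to match the exact text group 1 already captured.
`findall` collects group 1 from each match (3 total).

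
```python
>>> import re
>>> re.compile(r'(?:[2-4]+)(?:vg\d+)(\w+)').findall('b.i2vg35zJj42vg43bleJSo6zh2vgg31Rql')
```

Because there's exactly one group, `findall` drops the full match and keeps group 1 from the one hit.

['zJj42vg43bleJSo6zh2vgg31Rql']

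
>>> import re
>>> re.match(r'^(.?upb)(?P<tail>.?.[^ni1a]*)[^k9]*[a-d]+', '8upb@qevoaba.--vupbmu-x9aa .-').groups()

('8upb', '@qevo')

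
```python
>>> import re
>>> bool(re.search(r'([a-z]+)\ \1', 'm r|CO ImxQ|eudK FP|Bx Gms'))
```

`\1` is not a pattern — it's the concrete string captured by group 1, re-applied verbatim.
`re.search` tries every starting position until one works.
Here the pattern never matches, so the call returns None, and `bool(None)` is False.

False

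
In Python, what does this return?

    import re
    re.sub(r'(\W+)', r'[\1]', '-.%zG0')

'[-.%]zG0'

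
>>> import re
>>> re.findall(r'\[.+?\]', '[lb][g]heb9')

The `?` after the quantifier makes it lazy — it takes as little as possible before letting the rest of the pattern try.
Scanning left to right: at [0:4] → '[lb]'; at [4:7] → '[g]'.
With no groups in the pattern, `findall` gives back each whole match — 2 here.

['[lb]', '[g]']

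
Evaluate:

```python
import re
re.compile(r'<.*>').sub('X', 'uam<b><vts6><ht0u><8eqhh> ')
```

'uamX '

Matches: at [3:25] → '<b><vts6><ht0u><8eqhh>'.
Every occurrence is swapped for 'X'.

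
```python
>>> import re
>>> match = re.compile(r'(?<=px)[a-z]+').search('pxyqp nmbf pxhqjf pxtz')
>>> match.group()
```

The lookaround is zero-width — it requires the adjacent text to match without consuming it, so the asserted text isn't part of the match.
The match spans [2:5] → 'yqp'.

'yqp'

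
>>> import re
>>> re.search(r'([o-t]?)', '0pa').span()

(0, 0)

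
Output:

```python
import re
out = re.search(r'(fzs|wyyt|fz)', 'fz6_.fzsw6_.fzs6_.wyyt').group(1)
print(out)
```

fz

The match spans [0:2] → 'fz'.
Captured: group 1 = 'fz'.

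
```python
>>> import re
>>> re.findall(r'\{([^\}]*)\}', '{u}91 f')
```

With a single group, `findall` returns only what that group captured — 1 item.

['u']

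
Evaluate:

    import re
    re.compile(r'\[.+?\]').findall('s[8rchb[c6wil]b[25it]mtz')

['[8rchb[c6wil]', '[25it]']

Because the quantifier is non-greedy, it stops expanding at the earliest point where the rest of the pattern can succeed.
Walking the string: at [1:14] → '[8rchb[c6wil]'; at [15:21] → '[25it]'.
With no groups in the pattern, `findall` gives back each whole match — 2 here.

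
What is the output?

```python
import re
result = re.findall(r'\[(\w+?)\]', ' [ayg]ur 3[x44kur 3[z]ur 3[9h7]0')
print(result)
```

['ayg', 'z', '9h7']

Because there's exactly one group, `findall` drops the full match and keeps group 1 from each hit.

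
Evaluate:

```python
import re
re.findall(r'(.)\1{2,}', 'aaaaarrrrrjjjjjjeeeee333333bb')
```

['a', 'r', 'j', 'e', '3']

`\1` is not a pattern — it's the concrete string captured by group 1, re-applied verbatim.
Matches: at [0:5] match 'aaaaa', group 1 = 'a'; at [5:10] match 'rrrrr', group 1 = 'r'; at [10:16] match 'jjjjjj', group 1 = 'j'; at [16:21] match 'eeeee', group 1 = 'e'; at [21:27] match '333333', group 1 = '3'.
`findall` collects group 1 from each match (5 total).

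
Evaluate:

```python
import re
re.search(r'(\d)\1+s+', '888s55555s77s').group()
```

'888s'

`\1` has to match the exact text group 1 already captured.
`search` walks the string left to right and returns the first match it finds.
The match spans [0:4] → '888s'.
Captured: group 1 = '8'.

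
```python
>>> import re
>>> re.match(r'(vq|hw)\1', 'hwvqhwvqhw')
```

None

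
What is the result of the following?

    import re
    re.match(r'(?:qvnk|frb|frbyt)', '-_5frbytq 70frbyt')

`match` is anchored at position 0; if the pattern doesn't fit there, it returns None.
Here the string doesn't start with a match, so the call returns None.

None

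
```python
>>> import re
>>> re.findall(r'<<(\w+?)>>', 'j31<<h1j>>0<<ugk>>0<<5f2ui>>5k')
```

['h1j', 'ugk', '5f2ui']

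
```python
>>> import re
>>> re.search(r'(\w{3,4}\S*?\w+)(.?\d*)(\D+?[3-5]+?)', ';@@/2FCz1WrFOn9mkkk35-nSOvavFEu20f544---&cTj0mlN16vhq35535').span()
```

(4, 20)

The match spans [4:20] → '2FCz1WrFOn9mkkk3'.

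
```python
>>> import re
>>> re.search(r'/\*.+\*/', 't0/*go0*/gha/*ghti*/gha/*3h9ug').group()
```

'/*go0*/gha/*ghti*/'

The match spans [2:20] → '/*go0*/gha/*ghti*/'.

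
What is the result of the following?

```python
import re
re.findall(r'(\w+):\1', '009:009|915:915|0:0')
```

['009', '915', '0']

After group 1 captures some text, `\1` only succeeds where that same text appears again.
Scanning left to right: at [0:7] match '009:009', group 1 = '009'; at [8:15] match '915:915', group 1 = '915'; at [16:19] match '0:0', group 1 = '0'.
`findall` collects group 1 from each match (3 total).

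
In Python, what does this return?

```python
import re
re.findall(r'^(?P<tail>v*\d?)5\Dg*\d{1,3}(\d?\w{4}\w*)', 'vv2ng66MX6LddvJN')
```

[]

Multiple groups make `findall` return tuples — one 2-tuple for each match.
Nothing in the string satisfies the pattern, so the list is empty.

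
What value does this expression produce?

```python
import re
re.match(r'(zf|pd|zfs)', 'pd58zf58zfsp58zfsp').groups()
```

('pd',)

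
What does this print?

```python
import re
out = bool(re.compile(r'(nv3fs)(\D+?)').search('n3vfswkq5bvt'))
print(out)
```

The pattern matches the literal 'nv', then the literal '3fs' (captured); then one or more of a non-digit (lazy) (captured).
Here the pattern never matches, so the call returns None, and `bool(None)` is False.

False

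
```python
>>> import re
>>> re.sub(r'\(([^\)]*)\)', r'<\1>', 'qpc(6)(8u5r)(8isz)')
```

`\1` in the replacement pulls in group 1's text for each match.

'qpc<6><8u5r><8isz>'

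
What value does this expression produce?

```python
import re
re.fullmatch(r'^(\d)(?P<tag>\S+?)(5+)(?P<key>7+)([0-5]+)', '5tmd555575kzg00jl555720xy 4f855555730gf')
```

The pattern matches anchored at the start of the string; then a digit (captured); then one or more of a non-whitespace character (lazy) (captured as 'tag'); then one or more of a literal '5' (captured); then one or more of a literal '7' (captured as 'key'); then one or more of a character in [0-5] (captured).
`re.fullmatch` requires the pattern to consume the entire string.
Here there's no way to consume every character, so the call returns None.

None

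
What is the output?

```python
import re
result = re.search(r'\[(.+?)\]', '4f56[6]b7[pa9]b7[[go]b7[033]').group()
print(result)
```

[6]

Lazy quantifiers expand one character at a time until the remainder of the pattern can match.
`re.search` tries every starting position until one works.
The match spans [4:7] → '[6]'.
Captured: group 1 = '6'.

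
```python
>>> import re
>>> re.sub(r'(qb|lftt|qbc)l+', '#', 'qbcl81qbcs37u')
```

'#81qbcs37u'

Matches: at [0:4] → 'qbcl'.
Each match is replaced by '#'.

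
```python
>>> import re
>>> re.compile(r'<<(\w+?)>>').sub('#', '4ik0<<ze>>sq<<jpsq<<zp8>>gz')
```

Matches: at [4:10] → '<<ze>>'; at [18:25] → '<<zp8>>'.
`sub` substitutes '#' at each match site.

'4ik0#sq<<jpsq#gz'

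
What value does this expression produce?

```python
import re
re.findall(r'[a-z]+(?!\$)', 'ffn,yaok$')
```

['ffn', 'yao']

A negative assertion filters positions out without eating any characters.
Matches: at [0:3] → 'ffn'; at [4:7] → 'yao'.
No capturing groups, so `findall` returns the 2 full match strings.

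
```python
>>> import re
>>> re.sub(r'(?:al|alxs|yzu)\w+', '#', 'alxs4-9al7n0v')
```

Matches: at [0:5] → 'alxs4'; at [7:13] → 'al7n0v'.
Every occurrence is swapped for '#'.

'#-9#'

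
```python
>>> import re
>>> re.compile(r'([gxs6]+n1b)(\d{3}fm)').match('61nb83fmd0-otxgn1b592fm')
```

This matches one or more of one of [gxs6], then the literal 'n1b' (captured); then exactly 3 of a digit, then the literal 'fm' (captured).
`re.match` only tries the pattern at the start of the string.
Here position 0 doesn't satisfy it, so the call returns None.

None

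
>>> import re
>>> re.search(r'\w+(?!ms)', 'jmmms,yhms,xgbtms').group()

'jmmms'

`(?!…)`/`(?<!…)` only lets a position through if the neighbouring text does NOT match; no characters are consumed.
`re.search` tries every starting position until one works.
The match spans [0:5] → 'jmmms'.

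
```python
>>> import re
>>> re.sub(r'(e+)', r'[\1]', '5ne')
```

This matches one or more of a literal 'e' (captured).
Matches: at [2:3] → 'e'.
Each match is replaced using the text its own group 1 captured.

'5n[e]'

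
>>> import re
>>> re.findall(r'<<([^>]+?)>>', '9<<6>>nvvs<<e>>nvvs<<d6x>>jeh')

['6', 'e', 'd6x']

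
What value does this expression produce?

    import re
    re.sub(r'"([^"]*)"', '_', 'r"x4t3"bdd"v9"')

'r_bdd_'

Each match is replaced by '_'.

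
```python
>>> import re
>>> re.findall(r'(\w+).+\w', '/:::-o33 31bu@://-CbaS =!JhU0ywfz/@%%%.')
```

['o33']

This matches one or more of a word character (captured); then one or more of any character, then a word character.
Walking the string: at [5:33] match 'o33 31bu@://-CbaS =!JhU0ywfz', group 1 = 'o33'.
Because there's exactly one group, `findall` drops the full match and keeps group 1 from the one hit.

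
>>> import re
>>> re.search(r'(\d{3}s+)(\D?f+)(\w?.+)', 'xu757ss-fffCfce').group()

Pattern: exactly 3 of a digit, then one or more of a literal 's' (captured); then optionally a non-digit, then one or more of the literal 'f' (captured); then optionally a word character, then one or more of any character (captured).
The match spans [2:15] → '757ss-fffCfce'.

'757ss-fffCfce'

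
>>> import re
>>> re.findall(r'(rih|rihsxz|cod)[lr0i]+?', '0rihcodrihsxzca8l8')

['cod']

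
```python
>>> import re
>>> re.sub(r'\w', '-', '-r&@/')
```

'--&@/'

The pattern matches a word character.
Matches: at [1:2] → 'r'.
`sub` substitutes '-' at each match site.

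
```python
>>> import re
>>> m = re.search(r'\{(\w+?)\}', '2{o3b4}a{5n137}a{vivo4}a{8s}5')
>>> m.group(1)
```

'o3b4'

The match spans [1:7] → '{o3b4}'.
Captured: group 1 = 'o3b4'.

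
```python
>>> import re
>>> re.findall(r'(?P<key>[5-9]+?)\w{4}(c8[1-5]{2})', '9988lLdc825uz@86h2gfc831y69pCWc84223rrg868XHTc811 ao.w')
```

2 groups means each result is a tuple of 2 captured strings — 4 here.

[('998', 'c825'), ('86', 'c831'), ('6', 'c842'), ('86', 'c811')]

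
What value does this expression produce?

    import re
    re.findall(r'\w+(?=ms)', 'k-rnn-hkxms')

The positive lookaround only admits positions where the adjacent text matches; those characters stay outside the span.
With no groups in the pattern, `findall` gives back each whole match — 1 here.

['hkx']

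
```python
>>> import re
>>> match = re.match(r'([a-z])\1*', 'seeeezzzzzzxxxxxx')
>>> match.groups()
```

('s',)

The match spans [0:1] → 's'.
Captured: group 1 = 's'.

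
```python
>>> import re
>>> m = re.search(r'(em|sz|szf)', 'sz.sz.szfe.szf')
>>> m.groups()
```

('sz',)

`search` walks the string left to right and returns the first match it finds.
The match spans [0:2] → 'sz'.
Captured: group 1 = 'sz'.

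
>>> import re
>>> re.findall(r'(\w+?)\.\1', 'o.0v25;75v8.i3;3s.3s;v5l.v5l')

['3s', 'v5l']

A backreference is literal: `\1` must see the identical characters the first group matched.
Because there's exactly one group, `findall` drops the full match and keeps group 1 from each hit.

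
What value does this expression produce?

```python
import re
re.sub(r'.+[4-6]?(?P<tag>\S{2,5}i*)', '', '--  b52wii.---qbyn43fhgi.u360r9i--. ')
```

The pattern matches one or more of any character, then optionally a character in [4-6]; then 2 to 5 of a non-whitespace character, then zero or more of a literal 'i' (captured as 'tag').
Matches: at [0:35] → '--  b52wii.---qbyn43fhgi.u360r9i--.'.
`sub` substitutes '' at each match site.

' '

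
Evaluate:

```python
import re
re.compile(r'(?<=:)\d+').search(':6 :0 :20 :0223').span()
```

Because the assertion is zero-width, the text it checks is not consumed and won't appear in the result.
The match spans [1:2] → '6'.

(1, 2)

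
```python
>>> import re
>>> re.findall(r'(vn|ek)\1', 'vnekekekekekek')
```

The backreference `\1` re-matches whatever the first group consumed, character for character.
Walking the string: at [2:6] match 'ekek', group 1 = 'ek'; at [6:10] match 'ekek', group 1 = 'ek'; at [10:14] match 'ekek', group 1 = 'ek'.
With a single group, `findall` returns only what that group captured — 3 items.

['ek', 'ek', 'ek']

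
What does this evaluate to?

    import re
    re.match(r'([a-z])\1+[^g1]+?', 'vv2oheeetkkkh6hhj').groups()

A backreference is literal: `\1` must see the identical characters the first group matched.
`match` is anchored at position 0; if the pattern doesn't fit there, it returns None.
The match spans [0:3] → 'vv2'.
Captured: group 1 = 'v'.

('v',)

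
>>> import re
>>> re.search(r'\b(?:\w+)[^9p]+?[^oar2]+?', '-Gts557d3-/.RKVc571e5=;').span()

The pattern matches a word boundary (`\b`, zero-width); then one or more of a word character (non-capturing group); then one or more of any character except [9p] (lazy), then one or more of any character except [oar2] (lazy).
With the lazy modifier that quantifier settles for the fewest repetitions that let the rest of the pattern succeed (the atoms after it are unaffected and can still be greedy).
`re.search` tries every starting position until one works.
The match spans [1:11] → 'Gts557d3-/'.

(1, 11)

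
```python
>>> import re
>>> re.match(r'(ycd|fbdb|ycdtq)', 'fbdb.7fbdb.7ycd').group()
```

`re.match` only tries the pattern at the start of the string.
The match spans [0:4] → 'fbdb'.
Captured: group 1 = 'fbdb'.

'fbdb'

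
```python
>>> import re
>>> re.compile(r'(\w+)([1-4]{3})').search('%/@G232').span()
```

The match spans [3:7] → 'G232'.

(3, 7)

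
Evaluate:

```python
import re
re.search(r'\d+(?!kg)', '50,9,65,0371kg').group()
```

A negative assertion filters positions out without eating any characters.
`re.search` scans for the first position where the pattern succeeds.
The match spans [0:2] → '50'.

'50'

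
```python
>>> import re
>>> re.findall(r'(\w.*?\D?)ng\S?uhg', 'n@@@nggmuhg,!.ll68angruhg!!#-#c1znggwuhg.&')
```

Pattern: a word character, then zero or more of any character (lazy), then optionally a non-digit (captured); then the literal 'ng', then optionally a non-whitespace character, then the literal 'uhg'.
Walking the string: at [0:25] match 'n@@@nggmuhg,!.ll68angruhg', group 1 = 'n@@@nggmuhg,!.ll68a'.
`findall` collects group 1 from the one match (1 total).

['n@@@nggmuhg,!.ll68a']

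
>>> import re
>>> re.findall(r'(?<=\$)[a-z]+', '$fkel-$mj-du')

['fkel', 'mj']

The positive lookaround only admits positions where the adjacent text matches; those characters stay outside the span.
With no groups in the pattern, `findall` gives back each whole match — 2 here.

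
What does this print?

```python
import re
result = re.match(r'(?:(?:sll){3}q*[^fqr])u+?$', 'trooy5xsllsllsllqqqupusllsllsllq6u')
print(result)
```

None

With `match`, the pattern is implicitly anchored at the beginning.
Here the string doesn't start with a match, so the call returns None.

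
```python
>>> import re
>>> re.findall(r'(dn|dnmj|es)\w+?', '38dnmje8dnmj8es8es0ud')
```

['dn', 'dn', 'es', 'es']

The regex engine tests alternatives in the order written; an earlier branch that matches wins even if a later one would match more.
Scanning left to right: at [2:5] match 'dnm', group 1 = 'dn'; at [8:11] match 'dnm', group 1 = 'dn'; at [13:16] match 'es8', group 1 = 'es'; at [16:19] match 'es0', group 1 = 'es'.
Because there's exactly one group, `findall` drops the full match and keeps group 1 from each hit.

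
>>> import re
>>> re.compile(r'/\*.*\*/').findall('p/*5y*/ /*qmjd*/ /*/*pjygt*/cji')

['/*5y*/ /*qmjd*/ /*/*pjygt*/']

Scanning left to right: at [1:28] → '/*5y*/ /*qmjd*/ /*/*pjygt*/'.
With no groups in the pattern, `findall` gives back each whole match — 1 here.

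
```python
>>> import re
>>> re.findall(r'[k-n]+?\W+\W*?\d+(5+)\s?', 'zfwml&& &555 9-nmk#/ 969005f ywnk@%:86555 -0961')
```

['5', '5', '5']

Pattern: one or more of a character in [k-n] (lazy), then one or more of a non-word character, then zero or more of a non-word character (lazy); then one or more of a digit; then one or more of a literal '5' (captured); then optionally whitespace.
With a single group, `findall` returns only what that group captured — 3 items.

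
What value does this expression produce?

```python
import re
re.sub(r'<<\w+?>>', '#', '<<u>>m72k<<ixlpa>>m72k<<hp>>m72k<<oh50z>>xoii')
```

Matches: at [0:5] → '<<u>>'; at [9:18] → '<<ixlpa>>'; at [22:28] → '<<hp>>'; at [32:41] → '<<oh50z>>'.
Every occurrence is swapped for '#'.

'#m72k#m72k#m72k#xoii'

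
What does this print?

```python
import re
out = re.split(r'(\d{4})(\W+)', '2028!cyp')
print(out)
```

Because the pattern has a capturing group, `split` also inserts each captured text between the pieces.

['', '2028', '!', 'cyp']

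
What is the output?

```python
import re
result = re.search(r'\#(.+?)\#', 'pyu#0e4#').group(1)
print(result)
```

`search` walks the string left to right and returns the first match it finds.
The match spans [3:8] → '#0e4#'.
Captured: group 1 = '0e4'.

0e4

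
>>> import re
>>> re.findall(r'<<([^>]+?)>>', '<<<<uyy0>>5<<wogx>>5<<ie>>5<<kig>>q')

['<<uyy0', 'wogx', 'ie', 'kig']

Because there's exactly one group, `findall` drops the full match and keeps group 1 from each hit.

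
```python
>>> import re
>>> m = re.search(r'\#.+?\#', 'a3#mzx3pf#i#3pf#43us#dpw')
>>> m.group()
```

'#mzx3pf#'

Lazy quantifiers expand one character at a time until the remainder of the pattern can match.
The match spans [2:10] → '#mzx3pf#'.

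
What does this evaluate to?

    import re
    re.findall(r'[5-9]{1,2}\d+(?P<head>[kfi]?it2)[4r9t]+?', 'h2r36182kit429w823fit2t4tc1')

Because there's exactly one group, `findall` drops the full match and keeps group 1 from the one hit.

['fit2']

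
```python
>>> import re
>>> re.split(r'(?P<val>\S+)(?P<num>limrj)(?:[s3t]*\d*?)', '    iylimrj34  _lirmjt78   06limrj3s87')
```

['    ', 'iy', 'limrj', '4  _lirmjt78   ', '06', 'limrj', '87']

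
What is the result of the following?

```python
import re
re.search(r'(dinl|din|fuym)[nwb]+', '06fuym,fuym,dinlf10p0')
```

`search` walks the string left to right and returns the first match it finds.
Here the pattern never matches, so the call returns None.

None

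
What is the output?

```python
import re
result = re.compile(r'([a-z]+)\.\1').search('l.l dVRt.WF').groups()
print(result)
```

('l',)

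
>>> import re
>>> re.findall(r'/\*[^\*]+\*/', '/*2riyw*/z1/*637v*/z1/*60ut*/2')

`findall` yields the raw match text (3 of them) because the pattern has no groups.

['/*2riyw*/', '/*637v*/', '/*60ut*/']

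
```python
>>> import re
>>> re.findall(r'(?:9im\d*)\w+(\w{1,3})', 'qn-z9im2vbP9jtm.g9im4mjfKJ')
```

`findall` collects group 1 from each match (2 total).

['m', 'J']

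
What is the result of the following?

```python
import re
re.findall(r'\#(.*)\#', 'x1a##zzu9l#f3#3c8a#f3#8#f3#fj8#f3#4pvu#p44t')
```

['#zzu9l#f3#3c8a#f3#8#f3#fj8#f3#4pvu']

Matches: at [3:39] match '##zzu9l#f3#3c8a#f3#8#f3#fj8#f3#4pvu#', group 1 = '#zzu9l#f3#3c8a#f3#8#f3#fj8#f3#4pvu'.
One capturing group, so `findall` returns just the captured substring from the one match — 1 in all.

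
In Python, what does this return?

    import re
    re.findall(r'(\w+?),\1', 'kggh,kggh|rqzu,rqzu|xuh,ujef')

['kggh', 'rqzu']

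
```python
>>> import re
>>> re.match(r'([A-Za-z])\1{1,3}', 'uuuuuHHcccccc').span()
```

(0, 4)

`match` is anchored at position 0; if the pattern doesn't fit there, it returns None.
The match spans [0:4] → 'uuuu'.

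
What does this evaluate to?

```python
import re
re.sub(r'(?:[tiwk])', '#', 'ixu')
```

The pattern matches one of [tiwk] (non-capturing group).
Matches: at [0:1] → 'i'.
`sub` substitutes '#' at each match site.

'#xu'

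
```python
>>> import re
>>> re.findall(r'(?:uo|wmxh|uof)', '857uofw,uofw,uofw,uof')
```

Branches in `(...|...)` are attempted left-to-right; the first branch that allows the whole pattern to succeed is taken.
Scanning left to right: at [3:5] → 'uo'; at [8:10] → 'uo'; at [13:15] → 'uo'; at [18:20] → 'uo'.
`findall` yields the raw match text (4 of them) because the pattern has no groups.

['uo', 'uo', 'uo', 'uo']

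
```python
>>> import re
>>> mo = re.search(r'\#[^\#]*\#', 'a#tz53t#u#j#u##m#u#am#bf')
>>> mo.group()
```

The match spans [1:8] → '#tz53t#'.

'#tz53t#'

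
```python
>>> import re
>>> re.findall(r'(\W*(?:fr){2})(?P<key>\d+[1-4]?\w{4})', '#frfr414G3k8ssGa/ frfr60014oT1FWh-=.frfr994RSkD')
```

Pattern: zero or more of a non-word character, then the literal 'fr' repeated 2 times (captured); then one or more of a digit, then optionally a character in [1-4], then exactly 4 of a word character (captured as 'key').
Walking the string: at [0:12] match '#frfr414G3k8', groups = ('#frfr', '414G3k8'); at [16:31] match '/ frfr60014oT1F', groups = ('/ frfr', '60014oT1F'); at [33:47] match '-=.frfr994RSkD', groups = ('-=.frfr', '994RSkD').
Multiple groups make `findall` return tuples — one 2-tuple for each match.

[('#frfr', '414G3k8'), ('/ frfr', '60014oT1F'), ('-=.frfr', '994RSkD')]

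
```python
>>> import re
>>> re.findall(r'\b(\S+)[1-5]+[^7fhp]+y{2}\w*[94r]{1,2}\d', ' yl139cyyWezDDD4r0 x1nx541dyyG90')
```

Because there's exactly one group, `findall` drops the full match and keeps group 1 from the one hit.

['yl139cyyWezDDD']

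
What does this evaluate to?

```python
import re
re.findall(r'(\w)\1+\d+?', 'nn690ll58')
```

`\1` is not a pattern — it's the concrete string captured by group 1, re-applied verbatim.
One capturing group, so `findall` returns just the captured substring from each match — 2 in all.

['n', 'l']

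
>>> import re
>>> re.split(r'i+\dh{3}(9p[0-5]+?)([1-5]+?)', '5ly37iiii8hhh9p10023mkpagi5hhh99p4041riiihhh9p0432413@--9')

Pattern: one or more of a literal 'i', then a digit, then exactly 3 of a literal 'h'; then the literal '9p', then one or more of a character in [0-5] (lazy) (captured); then one or more of a character in [1-5] (lazy) (captured).
`re.split` interleaves the captured-group text with the surrounding fragments.

['5ly37', '9p100', '2', '3mkpagi5hhh99p4041riiihhh9p0432413@--9']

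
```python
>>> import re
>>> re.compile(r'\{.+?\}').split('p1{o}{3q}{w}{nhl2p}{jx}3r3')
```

The `?` after the quantifier makes it lazy — it takes as little as possible before letting the rest of the pattern try.
Matches to split on: at [2:5] → '{o}'; at [5:9] → '{3q}'; at [9:12] → '{w}'; at [12:19] → '{nhl2p}'; at [19:23] → '{jx}'.
Splitting on the pattern gives 6 pieces.

['p1', '', '', '', '', '3r3']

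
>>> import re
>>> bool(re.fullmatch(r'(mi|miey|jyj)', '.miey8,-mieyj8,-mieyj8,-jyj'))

For `fullmatch`, every character of the input must be accounted for by the pattern.
Here the string isn't matched end-to-end, so the call returns None, and `bool(None)` is False.

False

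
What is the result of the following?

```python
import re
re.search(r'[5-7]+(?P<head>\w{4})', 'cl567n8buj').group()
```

'567n8bu'

This matches one or more of a character in [5-7]; then exactly 4 of a word character (captured as 'head').
Unlike `match`, `search` isn't anchored — it looks for the pattern anywhere in the string.
The match spans [2:9] → '567n8bu'.
Captured: group 1 = 'n8bu'.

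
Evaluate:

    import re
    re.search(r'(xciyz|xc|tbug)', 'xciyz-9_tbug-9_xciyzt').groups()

Alternation tries branches left to right and keeps the first one that lets the overall match succeed at that position.
`search` walks the string left to right and returns the first match it finds.
The match spans [0:5] → 'xciyz'.
Captured: group 1 = 'xciyz'.

('xciyz',)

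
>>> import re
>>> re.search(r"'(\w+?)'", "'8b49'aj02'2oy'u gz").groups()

('8b49',)

The match spans [0:6] → "'8b49'".
Captured: group 1 = '8b49'.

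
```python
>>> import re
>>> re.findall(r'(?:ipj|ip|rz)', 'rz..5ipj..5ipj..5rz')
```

['rz', 'ipj', 'ipj', 'rz']

Branches in `(...|...)` are attempted left-to-right; the first branch that allows the whole pattern to succeed is taken.
Walking the string: at [0:2] → 'rz'; at [5:8] → 'ipj'; at [11:14] → 'ipj'; at [17:19] → 'rz'.
With no groups in the pattern, `findall` gives back each whole match — 4 here.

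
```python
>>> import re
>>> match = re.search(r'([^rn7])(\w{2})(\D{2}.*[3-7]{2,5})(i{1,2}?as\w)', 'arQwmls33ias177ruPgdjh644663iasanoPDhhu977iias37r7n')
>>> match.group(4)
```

The pattern matches any character except [rn7] (captured); then exactly 2 of a word character (captured); then exactly 2 of a non-digit, then zero or more of any character, then 2 to 5 of a character in [3-7] (captured); then 1 to 2 of a literal 'i' (lazy), then the literal 'as', then a word character (captured).
`re.search` tries every starting position until one works.
The match spans [0:47] → 'arQwmls33ias177ruPgdjh644663iasanoPDhhu977iias3'.
Captured: group 1 = 'a', group 2 = 'rQ', group 3 = 'wmls33ias177ruPgdjh644663iasanoPDhhu977', group 4 = 'iias3'.

'iias3'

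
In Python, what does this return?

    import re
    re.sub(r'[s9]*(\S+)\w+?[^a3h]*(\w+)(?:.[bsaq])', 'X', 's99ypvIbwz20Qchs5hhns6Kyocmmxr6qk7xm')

The pattern matches zero or more of one of [s9]; then one or more of a non-whitespace character (captured); then one or more of a word character (lazy); then zero or more of any character except [a3h]; then one or more of a word character (captured); then any character, then one of [bsaq] (non-capturing group).
Every occurrence is swapped for 'X'.

'Xk7xm'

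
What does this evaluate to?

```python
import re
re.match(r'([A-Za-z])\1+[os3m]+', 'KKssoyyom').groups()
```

`\1` is not a pattern — it's the concrete string captured by group 1, re-applied verbatim.
With `match`, the pattern is implicitly anchored at the beginning.
The match spans [0:5] → 'KKsso'.
Captured: group 1 = 'K'.

('K',)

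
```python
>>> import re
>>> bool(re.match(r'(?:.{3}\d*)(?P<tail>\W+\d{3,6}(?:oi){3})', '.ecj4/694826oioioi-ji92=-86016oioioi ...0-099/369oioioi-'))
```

This matches exactly 3 of any character, then zero or more of a digit (non-capturing group); then one or more of a non-word character, then 3 to 6 of a digit, then the literal 'oi' repeated 3 times (captured as 'tail').
`match` is anchored at position 0; if the pattern doesn't fit there, it returns None.
Here the pattern fails at index 0, so the call returns None, and `bool(None)` is False.

False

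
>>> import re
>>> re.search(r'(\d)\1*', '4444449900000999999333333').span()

The backreference `\1` re-matches whatever the first group consumed, character for character.
The match spans [0:6] → '444444'.

(0, 6)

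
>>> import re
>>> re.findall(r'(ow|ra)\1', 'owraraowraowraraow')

`\1` is not a pattern — it's the concrete string captured by group 1, re-applied verbatim.
Scanning left to right: at [2:6] match 'rara', group 1 = 'ra'; at [12:16] match 'rara', group 1 = 'ra'.
One capturing group, so `findall` returns just the captured substring from each match — 2 in all.

['ra', 'ra']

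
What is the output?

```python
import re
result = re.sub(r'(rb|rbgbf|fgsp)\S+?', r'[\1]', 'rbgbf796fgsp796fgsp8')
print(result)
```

Branches in `(...|...)` are attempted left-to-right; the first branch that allows the whole pattern to succeed is taken.
The replacement refers to a captured group, so each match is rewritten using its own captured text.

[rb]bf796[fgsp]96[fgsp]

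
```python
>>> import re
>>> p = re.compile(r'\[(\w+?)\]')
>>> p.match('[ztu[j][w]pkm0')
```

None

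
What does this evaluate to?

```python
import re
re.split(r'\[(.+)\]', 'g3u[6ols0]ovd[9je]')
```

Matches to split on: at [3:18] → '[6ols0]ovd[9je]'.
With a capturing group present, the delimiter's captured portion is kept in the result list.

['g3u', '6ols0]ovd[9je', '']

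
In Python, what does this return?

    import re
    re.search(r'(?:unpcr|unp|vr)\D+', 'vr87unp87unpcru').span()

(9, 15)

The match spans [9:15] → 'unpcru'.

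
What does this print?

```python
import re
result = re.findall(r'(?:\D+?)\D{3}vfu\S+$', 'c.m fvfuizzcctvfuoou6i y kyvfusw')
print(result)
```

['i y kyvfusw']

This matches one or more of a non-digit (lazy) (non-capturing group); then exactly 3 of a non-digit, then the literal 'vfu', then one or more of a non-whitespace character; then anchored at the end.
Matches: at [21:32] → 'i y kyvfusw'.
`findall` yields the raw match text (1 of them) because the pattern has no groups.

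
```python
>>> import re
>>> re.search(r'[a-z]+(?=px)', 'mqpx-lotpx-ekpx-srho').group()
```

'mq'

The lookaround is zero-width — it requires the adjacent text to match without consuming it, so the asserted text isn't part of the match.
The match spans [0:2] → 'mq'.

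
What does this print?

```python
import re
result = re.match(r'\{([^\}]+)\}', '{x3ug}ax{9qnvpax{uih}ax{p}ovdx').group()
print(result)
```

{x3ug}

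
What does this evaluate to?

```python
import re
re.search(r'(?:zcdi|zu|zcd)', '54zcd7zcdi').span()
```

`re.search` scans for the first position where the pattern succeeds.
The match spans [2:5] → 'zcd'.

(2, 5)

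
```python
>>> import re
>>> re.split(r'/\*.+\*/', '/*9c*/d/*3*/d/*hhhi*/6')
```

['', '6']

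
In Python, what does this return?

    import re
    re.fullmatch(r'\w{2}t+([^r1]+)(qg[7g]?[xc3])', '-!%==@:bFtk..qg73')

None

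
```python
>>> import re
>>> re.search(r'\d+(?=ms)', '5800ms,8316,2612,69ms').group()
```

'5800'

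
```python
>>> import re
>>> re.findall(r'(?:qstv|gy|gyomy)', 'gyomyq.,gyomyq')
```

['gy', 'gy']

Alternation isn't longest-match — the leftmost alternative that fits at this position is chosen.
No capturing groups, so `findall` returns the 2 full match strings.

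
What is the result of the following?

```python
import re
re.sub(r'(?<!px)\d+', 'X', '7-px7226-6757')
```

The negative lookaround is zero-width — it rules out positions where the adjacent text would match, without consuming anything.
`sub` substitutes 'X' at each match site.

'X-px7X-X'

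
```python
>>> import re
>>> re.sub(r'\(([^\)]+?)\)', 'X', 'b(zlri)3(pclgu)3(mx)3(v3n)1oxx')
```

Matches: at [1:7] → '(zlri)'; at [8:15] → '(pclgu)'; at [16:20] → '(mx)'; at [21:26] → '(v3n)'.
`sub` substitutes 'X' at each match site.

'bX3X3X3X1oxx'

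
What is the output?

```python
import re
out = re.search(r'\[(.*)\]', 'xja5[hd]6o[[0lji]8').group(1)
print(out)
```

hd]6o[[0lji

The match spans [4:17] → '[hd]6o[[0lji]'.
Captured: group 1 = 'hd]6o[[0lji'.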